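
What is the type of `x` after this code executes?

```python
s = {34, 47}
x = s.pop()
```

Popping from set[int] returns int

int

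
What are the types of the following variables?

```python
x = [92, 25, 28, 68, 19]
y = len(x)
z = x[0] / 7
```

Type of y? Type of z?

len() returns int; int / int = float

int, float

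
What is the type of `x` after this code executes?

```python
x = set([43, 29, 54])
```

set() constructor returns set

set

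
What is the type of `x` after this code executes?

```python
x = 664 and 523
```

'and' with truthy values returns last operand (int)

int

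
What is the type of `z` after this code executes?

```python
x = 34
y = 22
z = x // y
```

int // int = int

int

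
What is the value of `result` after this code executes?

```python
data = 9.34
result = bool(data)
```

data = 9.34; result = True

True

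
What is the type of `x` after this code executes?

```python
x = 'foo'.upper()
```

str.upper() returns str

str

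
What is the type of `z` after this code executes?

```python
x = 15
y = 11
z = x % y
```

int % int = int

int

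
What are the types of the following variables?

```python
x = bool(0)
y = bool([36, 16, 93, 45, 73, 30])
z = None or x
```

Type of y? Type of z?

bool() returns bool; None or bool returns the bool

bool, bool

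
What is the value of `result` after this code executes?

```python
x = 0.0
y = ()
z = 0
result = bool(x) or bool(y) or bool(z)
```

x = 0.0; y = (); z = 0; result = False

False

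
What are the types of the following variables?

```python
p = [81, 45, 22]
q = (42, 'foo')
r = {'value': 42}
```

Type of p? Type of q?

p is assigned a list literal (square brackets); q is assigned a tuple (parenthesized, comma-separated values)

list, tuple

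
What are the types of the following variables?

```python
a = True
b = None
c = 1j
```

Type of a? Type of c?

a is assigned the constant True, which has type bool; c is assigned 1j, an imaginary literal (j suffix), which has type complex

bool, complex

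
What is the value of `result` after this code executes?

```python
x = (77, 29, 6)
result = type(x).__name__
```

x is tuple; result = 'tuple'

'tuple'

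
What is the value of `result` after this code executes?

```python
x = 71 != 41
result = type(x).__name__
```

x is bool; result = 'bool'

'bool'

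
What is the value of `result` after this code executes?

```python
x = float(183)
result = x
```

x = 183.0; result = 183.0

183.0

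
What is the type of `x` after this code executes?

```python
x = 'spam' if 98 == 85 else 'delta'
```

Both branches of conditional are str

str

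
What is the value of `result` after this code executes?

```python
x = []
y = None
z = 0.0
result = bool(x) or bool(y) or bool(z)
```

x = []; y = None; z = 0.0; result = False

False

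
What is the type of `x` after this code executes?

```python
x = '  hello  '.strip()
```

str.strip() returns str

str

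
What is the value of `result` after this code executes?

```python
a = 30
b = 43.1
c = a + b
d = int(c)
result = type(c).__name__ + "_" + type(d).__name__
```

a is int; b is float; c is float; d is int; result = 'float_int'

'float_int'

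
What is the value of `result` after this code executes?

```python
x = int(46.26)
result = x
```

x = 46; result = 46

46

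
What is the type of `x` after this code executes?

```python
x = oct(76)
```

oct() returns str representation

str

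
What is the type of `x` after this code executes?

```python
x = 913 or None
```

'or' returns first truthy value

int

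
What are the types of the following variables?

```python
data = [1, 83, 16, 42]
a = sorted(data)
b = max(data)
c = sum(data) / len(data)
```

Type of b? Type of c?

max of ints returns int; int / int = float

int, float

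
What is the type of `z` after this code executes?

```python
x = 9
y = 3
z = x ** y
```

positive int ** positive int = int

int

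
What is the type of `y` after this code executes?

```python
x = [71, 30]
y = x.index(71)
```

list.index() returns int

int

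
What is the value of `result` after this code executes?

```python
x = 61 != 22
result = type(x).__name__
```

x is bool; result = 'bool'

'bool'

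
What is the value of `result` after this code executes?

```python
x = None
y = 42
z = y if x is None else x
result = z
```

x = None; y = 42; z = 42; result = 42

42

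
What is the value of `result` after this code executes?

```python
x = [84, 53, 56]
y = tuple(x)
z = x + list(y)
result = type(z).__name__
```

x is list; y is tuple; z is list; result = 'list'

'list'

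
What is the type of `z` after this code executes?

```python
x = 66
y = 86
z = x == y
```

Equality comparison returns bool

bool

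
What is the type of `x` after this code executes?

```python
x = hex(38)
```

hex() returns str representation

str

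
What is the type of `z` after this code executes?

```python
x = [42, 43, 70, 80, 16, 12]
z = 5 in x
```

'in' operator returns bool

bool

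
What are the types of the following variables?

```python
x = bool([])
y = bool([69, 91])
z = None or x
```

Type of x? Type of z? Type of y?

bool() returns bool; None or bool returns the bool; bool() returns bool

bool, bool, bool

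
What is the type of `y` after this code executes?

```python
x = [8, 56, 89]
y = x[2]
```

Indexing list[int] returns int

int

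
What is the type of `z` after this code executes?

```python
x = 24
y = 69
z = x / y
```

int / int = float

float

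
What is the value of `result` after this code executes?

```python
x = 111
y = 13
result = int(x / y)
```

x = 111; y = 13; result = 8

8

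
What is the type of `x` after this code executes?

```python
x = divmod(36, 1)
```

divmod() returns tuple of (quotient, remainder)

tuple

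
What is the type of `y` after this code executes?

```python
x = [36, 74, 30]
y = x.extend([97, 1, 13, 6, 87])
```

list.extend() returns None

NoneType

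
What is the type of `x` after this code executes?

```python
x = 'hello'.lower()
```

str.lower() returns str

str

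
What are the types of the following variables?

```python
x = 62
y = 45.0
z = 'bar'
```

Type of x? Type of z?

x is assigned a bare integer (no decimal point), so it is an int; z is assigned a quoted string literal, so it is a str

int, str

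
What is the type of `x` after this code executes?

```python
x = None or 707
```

'or' with None returns the other truthy value

int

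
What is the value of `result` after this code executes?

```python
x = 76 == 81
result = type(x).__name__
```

x is bool; result = 'bool'

'bool'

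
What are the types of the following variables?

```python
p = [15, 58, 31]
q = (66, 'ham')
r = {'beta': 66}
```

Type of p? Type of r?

p is assigned a list literal (square brackets); r is assigned a dict literal ({key: value})

list, dict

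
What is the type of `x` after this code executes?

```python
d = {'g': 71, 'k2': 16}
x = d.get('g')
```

dict.get() returns value type when found

int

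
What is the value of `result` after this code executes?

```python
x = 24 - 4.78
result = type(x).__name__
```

x is float; result = 'float'

'float'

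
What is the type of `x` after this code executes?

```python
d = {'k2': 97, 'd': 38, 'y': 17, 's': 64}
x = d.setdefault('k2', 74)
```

dict.setdefault() returns the (existing or default) value

int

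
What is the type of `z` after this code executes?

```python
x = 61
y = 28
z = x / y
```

int / int = float

float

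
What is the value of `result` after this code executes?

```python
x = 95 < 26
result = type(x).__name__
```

x is bool; result = 'bool'

'bool'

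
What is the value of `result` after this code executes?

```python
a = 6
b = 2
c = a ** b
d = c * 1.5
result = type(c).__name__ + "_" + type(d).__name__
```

a is int; b is int; c is int; d is float; result = 'int_float'

'int_float'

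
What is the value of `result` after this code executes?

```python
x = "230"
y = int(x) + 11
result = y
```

x = '230'; y = 241; result = 241

241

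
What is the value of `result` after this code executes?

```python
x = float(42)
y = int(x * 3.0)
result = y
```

x = 42.0; y = 126; result = 126

126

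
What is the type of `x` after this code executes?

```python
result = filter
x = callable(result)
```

callable() returns bool

bool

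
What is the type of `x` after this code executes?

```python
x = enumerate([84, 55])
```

enumerate() returns an enumerate object

enumerate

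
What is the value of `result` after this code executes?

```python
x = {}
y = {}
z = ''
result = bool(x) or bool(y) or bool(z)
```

x = {}; y = {}; z = ''; result = False

False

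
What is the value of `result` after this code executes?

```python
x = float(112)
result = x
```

x = 112.0; result = 112.0

112.0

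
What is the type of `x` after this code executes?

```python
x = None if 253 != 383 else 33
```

253 != 383 is True, so the if branch is taken

NoneType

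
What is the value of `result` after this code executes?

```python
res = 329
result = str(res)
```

res = 329; result = '329'

'329'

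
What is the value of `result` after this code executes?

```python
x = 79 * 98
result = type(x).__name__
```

x is int; result = 'int'

'int'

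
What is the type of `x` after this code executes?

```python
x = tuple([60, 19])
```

tuple() constructor returns tuple

tuple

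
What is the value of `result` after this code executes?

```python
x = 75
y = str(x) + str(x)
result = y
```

x = 75; y = '7575'; result = '7575'

'7575'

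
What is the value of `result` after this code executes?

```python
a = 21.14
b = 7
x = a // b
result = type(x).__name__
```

a is float; b is int; x is float; result = 'float'

'float'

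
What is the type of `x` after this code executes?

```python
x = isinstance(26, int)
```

isinstance() returns bool

bool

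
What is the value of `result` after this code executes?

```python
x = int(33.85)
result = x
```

x = 33; result = 33

33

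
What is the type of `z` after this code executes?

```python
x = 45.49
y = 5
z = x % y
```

float % int = float

float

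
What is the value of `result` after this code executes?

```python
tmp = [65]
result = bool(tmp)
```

tmp = [65]; result = True

True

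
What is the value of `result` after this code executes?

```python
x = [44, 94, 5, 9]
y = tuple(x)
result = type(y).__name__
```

x is list; y is tuple; result = 'tuple'

'tuple'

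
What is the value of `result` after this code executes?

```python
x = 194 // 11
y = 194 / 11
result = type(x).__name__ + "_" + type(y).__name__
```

x is int; y is float; result = 'int_float'

'int_float'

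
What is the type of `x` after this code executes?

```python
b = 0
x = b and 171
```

'and' returns first falsy value (0 is int)

int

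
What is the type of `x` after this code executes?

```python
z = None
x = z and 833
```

'and' returns first falsy value (None)

NoneType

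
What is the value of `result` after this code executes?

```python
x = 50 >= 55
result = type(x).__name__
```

x is bool; result = 'bool'

'bool'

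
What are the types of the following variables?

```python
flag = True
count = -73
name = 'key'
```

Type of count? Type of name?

count is assigned a bare integer (no decimal point), so it is an int; name is assigned a quoted string literal, so it is a str

int, str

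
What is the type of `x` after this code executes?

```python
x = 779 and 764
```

'and' with truthy values returns last operand (int)

int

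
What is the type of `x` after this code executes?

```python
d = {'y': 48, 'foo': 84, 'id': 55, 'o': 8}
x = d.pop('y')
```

dict.pop() returns the value

int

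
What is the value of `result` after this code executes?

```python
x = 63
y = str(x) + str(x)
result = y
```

x = 63; y = '6363'; result = '6363'

'6363'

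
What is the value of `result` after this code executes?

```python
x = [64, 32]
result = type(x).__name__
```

x is list; result = 'list'

'list'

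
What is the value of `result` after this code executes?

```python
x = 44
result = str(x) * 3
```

x = 44; result = '444444'

'444444'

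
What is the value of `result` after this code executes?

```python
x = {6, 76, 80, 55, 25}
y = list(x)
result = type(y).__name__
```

x is set; y is list; result = 'list'

'list'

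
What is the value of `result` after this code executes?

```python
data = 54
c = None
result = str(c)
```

data = 54; c = None; result = 'None'

'None'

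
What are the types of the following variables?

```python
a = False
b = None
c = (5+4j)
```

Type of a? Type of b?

a is assigned the constant False, which has type bool; b is assigned None, whose type is NoneType

bool, NoneType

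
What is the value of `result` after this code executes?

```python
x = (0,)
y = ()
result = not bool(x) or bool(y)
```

x = (0,); y = (); result = False

False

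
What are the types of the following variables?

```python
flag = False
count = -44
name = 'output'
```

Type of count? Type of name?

count is assigned a bare integer (no decimal point), so it is an int; name is assigned a quoted string literal, so it is a str

int, str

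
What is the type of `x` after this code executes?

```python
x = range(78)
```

range() returns a range object

range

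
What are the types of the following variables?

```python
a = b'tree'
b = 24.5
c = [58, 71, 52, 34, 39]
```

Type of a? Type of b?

a is assigned a bytes literal (b'...' prefix); b is assigned a number with a decimal point, so it is a float

bytes, float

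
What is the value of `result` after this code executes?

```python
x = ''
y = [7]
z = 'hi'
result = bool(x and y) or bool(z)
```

x = ''; y = [7]; z = 'hi'; result = True

True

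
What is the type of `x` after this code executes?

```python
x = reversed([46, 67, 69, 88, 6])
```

reversed() on a list returns list_reverseiterator

list_reverseiterator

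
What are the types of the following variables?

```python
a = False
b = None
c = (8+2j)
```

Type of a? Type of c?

a is assigned the constant False, which has type bool; c is assigned (8+2j), an int plus an imaginary literal (j suffix), which evaluates to complex

bool, complex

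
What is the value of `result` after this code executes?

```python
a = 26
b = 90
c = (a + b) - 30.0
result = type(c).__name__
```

a is int; b is int; c is float; result = 'float'

'float'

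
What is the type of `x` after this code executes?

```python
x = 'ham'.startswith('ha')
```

str.startswith() returns bool

bool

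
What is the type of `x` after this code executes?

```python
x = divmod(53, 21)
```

divmod() returns tuple of (quotient, remainder)

tuple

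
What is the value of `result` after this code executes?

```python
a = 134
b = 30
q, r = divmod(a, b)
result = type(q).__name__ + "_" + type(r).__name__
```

a is int; b is int; q is int; r is int; result = 'int_int'

'int_int'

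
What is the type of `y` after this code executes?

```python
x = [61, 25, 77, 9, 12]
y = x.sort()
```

list.sort() returns None (mutates in place)

NoneType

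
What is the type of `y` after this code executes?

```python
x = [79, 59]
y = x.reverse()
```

list.reverse() returns None

NoneType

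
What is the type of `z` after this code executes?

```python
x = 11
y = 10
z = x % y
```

int % int = int

int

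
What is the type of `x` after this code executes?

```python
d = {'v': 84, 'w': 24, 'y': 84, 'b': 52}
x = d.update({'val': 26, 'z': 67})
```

dict.update() returns None

NoneType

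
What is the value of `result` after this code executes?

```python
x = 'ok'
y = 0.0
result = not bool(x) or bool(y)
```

x = 'ok'; y = 0.0; result = False

False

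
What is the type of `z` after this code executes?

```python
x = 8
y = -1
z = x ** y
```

int ** negative = float

float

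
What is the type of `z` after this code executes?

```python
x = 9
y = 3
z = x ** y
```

positive int ** positive int = int

int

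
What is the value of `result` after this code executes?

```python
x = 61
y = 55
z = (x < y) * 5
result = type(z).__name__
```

x is int; y is int; z is int; result = 'int'

'int'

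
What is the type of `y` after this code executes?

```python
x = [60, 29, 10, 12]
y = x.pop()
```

list.pop() returns the popped element

int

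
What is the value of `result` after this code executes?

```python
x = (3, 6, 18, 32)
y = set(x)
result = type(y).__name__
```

x is tuple; y is set; result = 'set'

'set'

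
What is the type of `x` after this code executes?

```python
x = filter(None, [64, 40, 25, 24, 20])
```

filter() returns a filter object

filter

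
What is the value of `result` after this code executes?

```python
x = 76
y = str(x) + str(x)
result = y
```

x = 76; y = '7676'; result = '7676'

'7676'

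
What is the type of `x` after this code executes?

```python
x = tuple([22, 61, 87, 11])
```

tuple() constructor returns tuple

tuple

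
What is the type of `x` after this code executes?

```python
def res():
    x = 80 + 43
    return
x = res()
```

Bare return returns None

NoneType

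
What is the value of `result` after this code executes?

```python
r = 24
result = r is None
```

r = 24; result = False

False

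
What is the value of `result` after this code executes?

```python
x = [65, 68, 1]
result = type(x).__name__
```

x is list; result = 'list'

'list'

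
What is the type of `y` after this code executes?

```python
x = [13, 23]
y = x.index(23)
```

list.index() returns int

int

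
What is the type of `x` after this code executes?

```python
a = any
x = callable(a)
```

callable() returns bool

bool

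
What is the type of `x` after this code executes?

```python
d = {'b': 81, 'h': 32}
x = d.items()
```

dict.items() returns dict_items view

dict_items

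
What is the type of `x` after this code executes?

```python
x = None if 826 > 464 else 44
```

826 > 464 is True, so the if branch is taken

NoneType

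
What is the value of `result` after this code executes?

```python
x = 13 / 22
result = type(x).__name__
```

x is float; result = 'float'

'float'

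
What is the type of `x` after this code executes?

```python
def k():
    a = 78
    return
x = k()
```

Bare return returns None

NoneType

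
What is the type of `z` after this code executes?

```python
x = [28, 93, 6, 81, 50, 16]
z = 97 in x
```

'in' operator returns bool

bool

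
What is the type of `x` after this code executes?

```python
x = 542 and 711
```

'and' with truthy values returns last operand (int)

int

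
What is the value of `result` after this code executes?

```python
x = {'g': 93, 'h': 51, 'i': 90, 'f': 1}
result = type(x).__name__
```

x is dict; result = 'dict'

'dict'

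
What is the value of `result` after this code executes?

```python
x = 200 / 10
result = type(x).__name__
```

x is float; result = 'float'

'float'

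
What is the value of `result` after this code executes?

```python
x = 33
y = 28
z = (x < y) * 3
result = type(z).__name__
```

x is int; y is int; z is int; result = 'int'

'int'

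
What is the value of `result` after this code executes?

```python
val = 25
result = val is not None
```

val = 25; result = True

True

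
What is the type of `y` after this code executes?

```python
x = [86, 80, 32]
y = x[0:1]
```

Slicing a list returns a list

list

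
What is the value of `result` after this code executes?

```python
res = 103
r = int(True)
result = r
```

res = 103; r = 1; result = 1

1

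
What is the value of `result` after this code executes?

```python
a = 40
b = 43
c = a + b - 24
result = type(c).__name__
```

a is int; b is int; c is int; result = 'int'

'int'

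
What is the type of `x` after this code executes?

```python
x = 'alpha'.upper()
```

str.upper() returns str

str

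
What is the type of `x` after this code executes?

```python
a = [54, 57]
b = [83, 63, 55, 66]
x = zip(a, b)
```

zip() returns a zip object

zip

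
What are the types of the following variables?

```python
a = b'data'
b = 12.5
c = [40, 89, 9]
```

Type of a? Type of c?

a is assigned a bytes literal (b'...' prefix); c is assigned a list literal (square brackets)

bytes, list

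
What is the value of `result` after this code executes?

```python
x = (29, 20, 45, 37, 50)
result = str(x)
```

x = (29, 20, 45, 37, 50); result = '(29, 20, 45, 37, 50)'

'(29, 20, 45, 37, 50)'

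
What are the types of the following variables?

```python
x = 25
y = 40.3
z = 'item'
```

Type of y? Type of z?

y is assigned a number with a decimal point, so it is a float; z is assigned a quoted string literal, so it is a str

float, str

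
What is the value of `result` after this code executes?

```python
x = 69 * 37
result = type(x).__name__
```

x is int; result = 'int'

'int'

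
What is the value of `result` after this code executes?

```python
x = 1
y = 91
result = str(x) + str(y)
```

x = 1; y = 91; result = '191'

'191'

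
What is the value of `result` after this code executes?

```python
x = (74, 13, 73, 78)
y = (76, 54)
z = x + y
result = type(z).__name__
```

x is tuple; y is tuple; z is tuple; result = 'tuple'

'tuple'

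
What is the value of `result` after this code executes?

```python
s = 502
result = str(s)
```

s = 502; result = '502'

'502'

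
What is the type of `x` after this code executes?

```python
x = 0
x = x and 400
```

'and' returns first falsy value (0 is int)

int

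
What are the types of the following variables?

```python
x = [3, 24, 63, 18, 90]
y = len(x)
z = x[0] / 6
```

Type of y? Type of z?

len() returns int; int / int = float

int, float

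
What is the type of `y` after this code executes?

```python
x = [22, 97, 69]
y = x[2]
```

Indexing list[int] returns int

int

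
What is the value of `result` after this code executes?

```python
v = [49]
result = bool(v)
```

v = [49]; result = True

True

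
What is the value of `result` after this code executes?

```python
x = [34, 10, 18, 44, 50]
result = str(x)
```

x = [34, 10, 18, 44, 50]; result = '[34, 10, 18, 44, 50]'

'[34, 10, 18, 44, 50]'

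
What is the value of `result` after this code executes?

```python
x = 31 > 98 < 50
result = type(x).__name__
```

x is bool; result = 'bool'

'bool'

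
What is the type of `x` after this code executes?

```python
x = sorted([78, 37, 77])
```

sorted() always returns list

list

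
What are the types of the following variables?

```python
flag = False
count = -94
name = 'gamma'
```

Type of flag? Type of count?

flag is assigned the constant False, which has type bool; count is assigned a bare integer (no decimal point), so it is an int

bool, int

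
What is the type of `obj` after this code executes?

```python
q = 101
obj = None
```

None has type NoneType

NoneType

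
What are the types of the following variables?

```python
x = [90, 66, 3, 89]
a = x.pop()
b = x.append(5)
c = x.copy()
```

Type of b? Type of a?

append() returns None; pop() returns element

NoneType, int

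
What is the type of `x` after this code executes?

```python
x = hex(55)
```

hex() returns str representation

str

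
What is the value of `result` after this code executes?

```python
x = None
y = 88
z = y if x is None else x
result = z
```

x = None; y = 88; z = 88; result = 88

88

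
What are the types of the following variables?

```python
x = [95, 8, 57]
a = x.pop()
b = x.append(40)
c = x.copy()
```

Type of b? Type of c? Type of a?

append() returns None; copy() returns list; pop() returns element

NoneType, list, int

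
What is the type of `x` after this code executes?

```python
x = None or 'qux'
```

'or' with None returns the other truthy value (str)

str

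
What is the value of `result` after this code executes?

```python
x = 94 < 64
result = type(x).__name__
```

x is bool; result = 'bool'

'bool'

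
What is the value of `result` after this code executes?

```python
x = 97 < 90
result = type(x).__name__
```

x is bool; result = 'bool'

'bool'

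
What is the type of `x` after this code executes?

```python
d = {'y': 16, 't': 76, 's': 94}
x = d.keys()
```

.keys() returns dict_keys view

dict_keys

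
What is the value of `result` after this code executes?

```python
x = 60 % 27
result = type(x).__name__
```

x is int; result = 'int'

'int'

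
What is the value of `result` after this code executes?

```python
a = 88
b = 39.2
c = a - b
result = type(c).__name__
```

a is int; b is float; c is float; result = 'float'

'float'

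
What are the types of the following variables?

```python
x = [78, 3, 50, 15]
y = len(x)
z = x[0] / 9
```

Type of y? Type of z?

len() returns int; int / int = float

int, float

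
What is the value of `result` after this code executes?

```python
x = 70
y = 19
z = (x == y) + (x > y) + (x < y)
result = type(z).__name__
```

x is int; y is int; z is int; result = 'int'

'int'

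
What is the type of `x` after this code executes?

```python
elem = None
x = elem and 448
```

'and' returns first falsy value (None)

NoneType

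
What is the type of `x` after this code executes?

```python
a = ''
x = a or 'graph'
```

'or' returns first truthy value (str)

str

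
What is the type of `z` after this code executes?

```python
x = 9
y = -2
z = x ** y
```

int ** negative = float

float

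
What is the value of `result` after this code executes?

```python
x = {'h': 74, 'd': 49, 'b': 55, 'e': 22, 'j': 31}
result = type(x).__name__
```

x is dict; result = 'dict'

'dict'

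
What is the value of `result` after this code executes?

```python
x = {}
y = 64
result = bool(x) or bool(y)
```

x = {}; y = 64; result = True

True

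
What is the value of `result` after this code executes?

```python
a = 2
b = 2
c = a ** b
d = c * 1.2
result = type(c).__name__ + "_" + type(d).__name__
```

a is int; b is int; c is int; d is float; result = 'int_float'

'int_float'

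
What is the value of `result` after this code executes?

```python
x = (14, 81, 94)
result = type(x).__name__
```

x is tuple; result = 'tuple'

'tuple'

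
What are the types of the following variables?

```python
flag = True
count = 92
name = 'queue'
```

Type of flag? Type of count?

flag is assigned the constant True, which has type bool; count is assigned a bare integer (no decimal point), so it is an int

bool, int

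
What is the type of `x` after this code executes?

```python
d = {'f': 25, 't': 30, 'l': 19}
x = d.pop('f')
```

dict.pop() returns the value

int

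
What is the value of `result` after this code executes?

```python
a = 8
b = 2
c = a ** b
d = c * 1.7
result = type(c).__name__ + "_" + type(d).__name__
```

a is int; b is int; c is int; d is float; result = 'int_float'

'int_float'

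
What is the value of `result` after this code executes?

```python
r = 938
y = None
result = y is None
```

r = 938; y = None; result = True

True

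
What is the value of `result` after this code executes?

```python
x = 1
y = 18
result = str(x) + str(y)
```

x = 1; y = 18; result = '118'

'118'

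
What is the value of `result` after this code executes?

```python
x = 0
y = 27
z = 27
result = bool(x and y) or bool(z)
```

x = 0; y = 27; z = 27; result = True

True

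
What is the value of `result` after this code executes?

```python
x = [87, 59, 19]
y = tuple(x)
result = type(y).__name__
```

x is list; y is tuple; result = 'tuple'

'tuple'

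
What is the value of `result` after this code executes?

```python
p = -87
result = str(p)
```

p = -87; result = '-87'

'-87'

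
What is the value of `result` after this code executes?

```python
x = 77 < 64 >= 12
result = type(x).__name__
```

x is bool; result = 'bool'

'bool'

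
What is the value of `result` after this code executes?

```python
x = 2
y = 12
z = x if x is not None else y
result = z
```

x = 2; y = 12; z = 2; result = 2

2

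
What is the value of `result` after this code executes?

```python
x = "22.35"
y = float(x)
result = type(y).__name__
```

x is str; y is float; result = 'float'

'float'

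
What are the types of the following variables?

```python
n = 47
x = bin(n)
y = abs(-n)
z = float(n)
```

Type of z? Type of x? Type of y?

float() returns float; bin() returns str; abs() of int returns int

float, str, int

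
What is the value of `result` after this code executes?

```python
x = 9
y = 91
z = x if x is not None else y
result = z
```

x = 9; y = 91; z = 9; result = 9

9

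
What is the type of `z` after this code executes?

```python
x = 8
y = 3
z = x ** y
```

positive int ** positive int = int

int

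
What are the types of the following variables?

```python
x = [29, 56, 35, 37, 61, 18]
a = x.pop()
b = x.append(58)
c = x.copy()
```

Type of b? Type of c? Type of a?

append() returns None; copy() returns list; pop() returns element

NoneType, list, int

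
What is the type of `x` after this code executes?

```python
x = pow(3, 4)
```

pow(int, int) returns int

int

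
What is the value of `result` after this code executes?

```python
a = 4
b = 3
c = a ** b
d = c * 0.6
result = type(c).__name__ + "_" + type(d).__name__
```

a is int; b is int; c is int; d is float; result = 'int_float'

'int_float'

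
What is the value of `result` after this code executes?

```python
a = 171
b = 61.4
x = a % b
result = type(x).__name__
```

a is int; b is float; x is float; result = 'float'

'float'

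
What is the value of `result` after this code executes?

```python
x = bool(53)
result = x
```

x = True; result = True

True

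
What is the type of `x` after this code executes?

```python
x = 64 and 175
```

'and' with truthy values returns last operand (int)

int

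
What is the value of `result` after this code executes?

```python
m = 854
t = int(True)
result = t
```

m = 854; t = 1; result = 1

1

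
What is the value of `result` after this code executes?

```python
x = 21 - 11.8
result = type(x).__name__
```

x is float; result = 'float'

'float'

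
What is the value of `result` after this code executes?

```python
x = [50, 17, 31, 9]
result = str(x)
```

x = [50, 17, 31, 9]; result = '[50, 17, 31, 9]'

'[50, 17, 31, 9]'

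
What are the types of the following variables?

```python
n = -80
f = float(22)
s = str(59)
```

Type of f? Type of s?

f is assigned the result of calling float(), which returns a float; s is assigned the result of calling str(), which returns a str

float, str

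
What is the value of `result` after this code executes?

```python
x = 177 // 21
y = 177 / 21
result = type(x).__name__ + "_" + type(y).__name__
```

x is int; y is float; result = 'int_float'

'int_float'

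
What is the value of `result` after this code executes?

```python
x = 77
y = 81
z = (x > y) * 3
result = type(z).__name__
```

x is int; y is int; z is int; result = 'int'

'int'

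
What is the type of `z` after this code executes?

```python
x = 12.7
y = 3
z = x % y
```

float % int = float

float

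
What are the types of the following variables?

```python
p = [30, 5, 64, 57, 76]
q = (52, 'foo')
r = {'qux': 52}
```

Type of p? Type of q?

p is assigned a list literal (square brackets); q is assigned a tuple (parenthesized, comma-separated values)

list, tuple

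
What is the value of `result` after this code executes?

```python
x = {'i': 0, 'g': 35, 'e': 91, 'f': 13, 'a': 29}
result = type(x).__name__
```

x is dict; result = 'dict'

'dict'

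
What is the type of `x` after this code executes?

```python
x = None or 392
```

'or' with None returns the other truthy value

int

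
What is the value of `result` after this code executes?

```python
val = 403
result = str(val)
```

val = 403; result = '403'

'403'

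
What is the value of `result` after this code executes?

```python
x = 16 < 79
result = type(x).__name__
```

x is bool; result = 'bool'

'bool'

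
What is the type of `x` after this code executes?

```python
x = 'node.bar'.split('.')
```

str.split() returns list

list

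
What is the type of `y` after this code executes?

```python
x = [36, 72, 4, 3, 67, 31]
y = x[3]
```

Indexing list[int] returns int

int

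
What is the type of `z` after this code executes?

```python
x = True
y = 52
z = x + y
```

bool + int = int (bool is subclass of int)

int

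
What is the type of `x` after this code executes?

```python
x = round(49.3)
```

round() with no decimal places returns int

int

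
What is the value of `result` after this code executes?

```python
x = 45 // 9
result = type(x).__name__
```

x is int; result = 'int'

'int'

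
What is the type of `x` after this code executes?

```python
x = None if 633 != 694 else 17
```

633 != 694 is True, so the if branch is taken

NoneType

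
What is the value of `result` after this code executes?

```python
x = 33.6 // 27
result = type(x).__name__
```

x is float; result = 'float'

'float'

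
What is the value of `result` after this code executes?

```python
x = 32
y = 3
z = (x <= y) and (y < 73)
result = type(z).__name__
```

x is int; y is int; z is bool; result = 'bool'

'bool'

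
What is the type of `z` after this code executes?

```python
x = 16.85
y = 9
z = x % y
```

float % int = float

float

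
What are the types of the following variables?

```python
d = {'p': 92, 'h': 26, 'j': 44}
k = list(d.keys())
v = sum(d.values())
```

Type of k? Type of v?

list() converts to list; sum of ints is int

list, int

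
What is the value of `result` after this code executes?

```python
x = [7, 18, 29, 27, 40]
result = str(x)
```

x = [7, 18, 29, 27, 40]; result = '[7, 18, 29, 27, 40]'

'[7, 18, 29, 27, 40]'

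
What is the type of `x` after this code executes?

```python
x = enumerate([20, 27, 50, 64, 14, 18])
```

enumerate() returns an enumerate object

enumerate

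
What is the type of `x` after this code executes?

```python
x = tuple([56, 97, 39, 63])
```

tuple() constructor returns tuple

tuple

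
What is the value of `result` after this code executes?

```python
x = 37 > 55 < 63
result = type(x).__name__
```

x is bool; result = 'bool'

'bool'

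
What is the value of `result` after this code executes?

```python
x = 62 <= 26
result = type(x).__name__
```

x is bool; result = 'bool'

'bool'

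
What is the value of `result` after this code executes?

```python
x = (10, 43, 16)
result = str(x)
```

x = (10, 43, 16); result = '(10, 43, 16)'

'(10, 43, 16)'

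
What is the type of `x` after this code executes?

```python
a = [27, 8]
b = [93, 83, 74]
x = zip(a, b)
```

zip() returns a zip object

zip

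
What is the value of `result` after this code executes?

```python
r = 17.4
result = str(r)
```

r = 17.4; result = '17.4'

'17.4'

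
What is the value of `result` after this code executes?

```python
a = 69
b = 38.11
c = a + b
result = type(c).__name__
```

a is int; b is float; c is float; result = 'float'

'float'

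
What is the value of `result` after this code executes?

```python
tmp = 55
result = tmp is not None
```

tmp = 55; result = True

True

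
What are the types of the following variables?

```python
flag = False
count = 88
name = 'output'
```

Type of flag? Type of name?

flag is assigned the constant False, which has type bool; name is assigned a quoted string literal, so it is a str

bool, str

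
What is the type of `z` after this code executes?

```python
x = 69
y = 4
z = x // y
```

int // int = int

int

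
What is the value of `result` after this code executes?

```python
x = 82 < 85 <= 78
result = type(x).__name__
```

x is bool; result = 'bool'

'bool'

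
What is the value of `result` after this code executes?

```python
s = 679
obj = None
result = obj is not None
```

s = 679; obj = None; result = False

False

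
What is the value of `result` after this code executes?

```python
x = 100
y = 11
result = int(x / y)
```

x = 100; y = 11; result = 9

9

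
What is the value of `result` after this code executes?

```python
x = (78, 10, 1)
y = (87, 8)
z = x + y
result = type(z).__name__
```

x is tuple; y is tuple; z is tuple; result = 'tuple'

'tuple'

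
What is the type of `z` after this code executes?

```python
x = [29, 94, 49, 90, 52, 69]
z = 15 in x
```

'in' operator returns bool

bool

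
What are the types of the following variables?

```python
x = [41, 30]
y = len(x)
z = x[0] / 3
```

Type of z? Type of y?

int / int = float; len() returns int

float, int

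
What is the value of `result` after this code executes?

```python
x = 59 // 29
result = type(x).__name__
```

x is int; result = 'int'

'int'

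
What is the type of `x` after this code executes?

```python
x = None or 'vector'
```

'or' with None returns the other truthy value (str)

str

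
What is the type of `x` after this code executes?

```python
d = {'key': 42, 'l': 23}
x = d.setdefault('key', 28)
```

dict.setdefault() returns the (existing or default) value

int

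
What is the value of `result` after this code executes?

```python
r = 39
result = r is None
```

r = 39; result = False

False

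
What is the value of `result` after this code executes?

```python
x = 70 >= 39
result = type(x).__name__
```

x is bool; result = 'bool'

'bool'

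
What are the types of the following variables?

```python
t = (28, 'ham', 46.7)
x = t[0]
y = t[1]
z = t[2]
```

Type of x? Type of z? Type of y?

tuple[0] is int; tuple[2] is float; tuple[1] is str

int, float, str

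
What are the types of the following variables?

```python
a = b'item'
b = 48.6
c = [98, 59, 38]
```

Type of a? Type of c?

a is assigned a bytes literal (b'...' prefix); c is assigned a list literal (square brackets)

bytes, list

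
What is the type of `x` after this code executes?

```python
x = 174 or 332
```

'or' returns first truthy value (int)

int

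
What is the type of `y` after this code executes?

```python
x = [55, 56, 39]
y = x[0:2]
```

Slicing a list returns a list

list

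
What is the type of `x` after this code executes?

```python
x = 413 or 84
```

'or' returns first truthy value (int)

int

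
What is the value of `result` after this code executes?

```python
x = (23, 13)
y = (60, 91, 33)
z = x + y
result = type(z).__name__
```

x is tuple; y is tuple; z is tuple; result = 'tuple'

'tuple'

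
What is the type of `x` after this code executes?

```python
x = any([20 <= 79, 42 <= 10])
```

any() returns bool

bool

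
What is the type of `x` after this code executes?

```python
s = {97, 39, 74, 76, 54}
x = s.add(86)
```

set.add() returns None (mutates in place)

NoneType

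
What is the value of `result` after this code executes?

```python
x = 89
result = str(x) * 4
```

x = 89; result = '89898989'

'89898989'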